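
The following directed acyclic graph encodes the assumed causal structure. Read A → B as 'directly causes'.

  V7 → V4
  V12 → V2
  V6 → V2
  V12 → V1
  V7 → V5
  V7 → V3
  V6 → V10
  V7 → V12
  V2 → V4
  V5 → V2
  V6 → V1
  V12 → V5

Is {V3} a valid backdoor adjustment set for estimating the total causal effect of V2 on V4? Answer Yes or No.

No

Backdoor paths from V2 to V4 (paths whose first edge points into V2):
  P1: V2 <- V6 -> V1 <- V12 <- V7 -> V4
  P2: V2 <- V6 -> V1 <- V12 -> V5 <- V7 -> V4
  P3: V2 <- V12 <- V7 -> V4
  P4: V2 <- V12 -> V5 <- V7 -> V4
  P5: V2 <- V5 <- V7 -> V4
  P6: V2 <- V5 <- V12 <- V7 -> V4
Condition 1 (no descendant of V2 in the set): holds — descendants of V2 are {V4}; none are in {V3}.
Condition 2 (every backdoor path blocked by {V3}):
  P1: blocked at collider V1 (neither it nor any descendant is in the conditioning set).
  P2: blocked at collider V1 (neither it nor any descendant is in the conditioning set).
  P3: open — no interior node is in the conditioning set.
  P4: blocked at collider V5 (neither it nor any descendant is in the conditioning set).
  P5: open — no interior node is in the conditioning set.
  P6: open — no interior node is in the conditioning set.
{V3} does not satisfy the backdoor criterion.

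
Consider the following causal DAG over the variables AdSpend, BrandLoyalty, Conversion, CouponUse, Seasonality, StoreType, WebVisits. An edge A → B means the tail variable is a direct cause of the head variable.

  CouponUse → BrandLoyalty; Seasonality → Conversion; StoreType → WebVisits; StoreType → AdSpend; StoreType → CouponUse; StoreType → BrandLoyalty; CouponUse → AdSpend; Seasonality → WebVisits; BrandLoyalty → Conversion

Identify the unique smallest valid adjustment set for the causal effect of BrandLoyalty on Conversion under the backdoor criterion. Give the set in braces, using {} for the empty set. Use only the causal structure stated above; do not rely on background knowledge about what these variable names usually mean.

Variables eligible for adjustment (non-descendants of BrandLoyalty, excluding BrandLoyalty and Conversion): {AdSpend, CouponUse, Seasonality, StoreType, WebVisits}.
Backdoor paths from BrandLoyalty to Conversion:
  P1: BrandLoyalty <- StoreType -> WebVisits <- Seasonality -> Conversion
  P2: BrandLoyalty <- CouponUse <- StoreType -> WebVisits <- Seasonality -> Conversion
  P3: BrandLoyalty <- CouponUse -> AdSpend <- StoreType -> WebVisits <- Seasonality -> Conversion
Each backdoor path contains an unconditioned collider, so every path is already blocked with the empty conditioning set:
  P1: blocked at collider WebVisits (neither it nor any descendant is in the conditioning set).
  P2: blocked at collider WebVisits (neither it nor any descendant is in the conditioning set).
  P3: blocked at collider AdSpend (neither it nor any descendant is in the conditioning set).
The empty set is therefore the unique smallest valid set.

{}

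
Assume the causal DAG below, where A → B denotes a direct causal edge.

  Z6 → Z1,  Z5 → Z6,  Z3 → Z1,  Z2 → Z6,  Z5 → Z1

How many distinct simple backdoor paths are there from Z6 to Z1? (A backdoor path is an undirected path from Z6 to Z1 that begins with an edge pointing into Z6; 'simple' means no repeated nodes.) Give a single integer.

1

A backdoor path from Z6 to Z1 is any simple undirected path whose first edge points into Z6 (i.e. leaves Z6 via a parent).
Parents of Z6: {Z2, Z5}.
Enumerating:
  P1: Z6 <- Z5 -> Z1
That exhausts the simple backdoor paths. Count: 1.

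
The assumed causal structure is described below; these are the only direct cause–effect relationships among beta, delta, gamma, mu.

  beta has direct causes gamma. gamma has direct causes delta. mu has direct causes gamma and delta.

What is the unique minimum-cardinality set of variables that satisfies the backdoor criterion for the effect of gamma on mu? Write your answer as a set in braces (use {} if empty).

Variables eligible for adjustment (non-descendants of gamma, excluding gamma and mu): {delta}.
Backdoor paths from gamma to mu:
  P1: gamma <- delta -> mu
The empty set is not sufficient: P1 (gamma <- delta -> mu) has no collider blocking it and no conditioned non-collider, so it is open.
Try {delta}:
  P1: blocked at fork node delta ∈ conditioning set.
{delta} contains no descendant of gamma and blocks every backdoor path.
{delta} is the unique smallest valid adjustment set.

{delta}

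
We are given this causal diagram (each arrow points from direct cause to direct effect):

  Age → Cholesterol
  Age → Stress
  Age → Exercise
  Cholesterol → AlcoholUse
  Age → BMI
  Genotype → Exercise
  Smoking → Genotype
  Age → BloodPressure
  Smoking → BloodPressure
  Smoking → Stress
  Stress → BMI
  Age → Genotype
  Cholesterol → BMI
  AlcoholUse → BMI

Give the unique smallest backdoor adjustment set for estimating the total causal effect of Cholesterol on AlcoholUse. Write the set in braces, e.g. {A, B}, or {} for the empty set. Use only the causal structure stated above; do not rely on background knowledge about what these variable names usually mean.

{}

Variables eligible for adjustment (non-descendants of Cholesterol, excluding Cholesterol and AlcoholUse): {Age, BloodPressure, Exercise, Genotype, Smoking, Stress}.
Backdoor paths from Cholesterol to AlcoholUse:
  P1: Cholesterol <- Age -> Genotype <- Smoking -> Stress -> BMI <- AlcoholUse
  P2: Cholesterol <- Age -> Stress -> BMI <- AlcoholUse
  P3: Cholesterol <- Age -> Exercise <- Genotype <- Smoking -> Stress -> BMI <- AlcoholUse
  P4: Cholesterol <- Age -> BMI <- AlcoholUse
  P5: Cholesterol <- Age -> BloodPressure <- Smoking -> Stress -> BMI <- AlcoholUse
Each backdoor path contains an unconditioned collider, so every path is already blocked with the empty conditioning set:
  P1: blocked at collider Genotype (neither it nor any descendant is in the conditioning set).
  P2: blocked at collider BMI (neither it nor any descendant is in the conditioning set).
  P3: blocked at collider Exercise (neither it nor any descendant is in the conditioning set).
  P4: blocked at collider BMI (neither it nor any descendant is in the conditioning set).
  P5: blocked at collider BloodPressure (neither it nor any descendant is in the conditioning set).
The empty set is therefore the unique smallest valid set.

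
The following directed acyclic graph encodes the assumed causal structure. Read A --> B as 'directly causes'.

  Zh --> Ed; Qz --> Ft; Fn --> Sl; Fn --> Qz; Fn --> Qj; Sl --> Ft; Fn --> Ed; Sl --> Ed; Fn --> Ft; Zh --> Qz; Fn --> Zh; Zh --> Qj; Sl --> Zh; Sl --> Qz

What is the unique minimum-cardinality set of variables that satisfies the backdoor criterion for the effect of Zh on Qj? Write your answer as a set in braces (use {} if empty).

Variables eligible for adjustment (non-descendants of Zh, excluding Zh and Qj): {Fn, Sl}.
Backdoor paths from Zh to Qj:
  P1: Zh <- Fn -> Qj
  P2: Zh <- Sl <- Fn -> Qj
  P3: Zh <- Sl -> Ed <- Fn -> Qj
  P4: Zh <- Sl -> Qz <- Fn -> Qj
  P5: Zh <- Sl -> Qz -> Ft <- Fn -> Qj
  P6: Zh <- Sl -> Ft <- Fn -> Qj
  P7: Zh <- Sl -> Ft <- Qz <- Fn -> Qj
The empty set is not sufficient: P1 (Zh <- Fn -> Qj) has no collider blocking it and no conditioned non-collider, so it is open.
Try {Fn}:
  P1: blocked at fork node Fn ∈ conditioning set.
  P2: blocked at fork node Fn ∈ conditioning set.
  P3: blocked at collider Ed (neither it nor any descendant is in the conditioning set).
  P4: blocked at collider Qz (neither it nor any descendant is in the conditioning set).
  P5: blocked at collider Ft (neither it nor any descendant is in the conditioning set).
  P6: blocked at collider Ft (neither it nor any descendant is in the conditioning set).
  P7: blocked at collider Ft (neither it nor any descendant is in the conditioning set).
{Fn} contains no descendant of Zh and blocks every backdoor path.
No other singleton works — e.g. {Sl} leaves P1 open — so {Fn} is the unique smallest valid adjustment set.

{Fn}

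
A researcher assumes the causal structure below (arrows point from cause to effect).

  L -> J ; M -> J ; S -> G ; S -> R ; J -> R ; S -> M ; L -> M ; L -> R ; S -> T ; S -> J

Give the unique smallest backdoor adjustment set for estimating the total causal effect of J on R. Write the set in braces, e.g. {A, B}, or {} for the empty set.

Variables eligible for adjustment (non-descendants of J, excluding J and R): {G, L, M, S, T}.
Backdoor paths from J to R:
  P1: J <- S -> M <- L -> R
  P2: J <- S -> R
  P3: J <- L -> M <- S -> R
  P4: J <- L -> R
  P5: J <- M <- S -> R
  P6: J <- M <- L -> R
The empty set is not sufficient: P2 (J <- S -> R) has no collider blocking it and no conditioned non-collider, so it is open.
Try {L, S}:
  P1: blocked at fork node S ∈ conditioning set.
  P2: blocked at fork node S ∈ conditioning set.
  P3: blocked at fork node L ∈ conditioning set.
  P4: blocked at fork node L ∈ conditioning set.
  P5: blocked at fork node S ∈ conditioning set.
  P6: blocked at fork node L ∈ conditioning set.
{L, S} contains no descendant of J and blocks every backdoor path.
Every element of {L, S} is needed (dropping L leaves P4 open; dropping S leaves P2 open), so no proper subset is valid.
Among all size-2 subsets of the eligible variables, only {L, S} blocks every backdoor path, so it is the unique smallest valid adjustment set.

{L, S}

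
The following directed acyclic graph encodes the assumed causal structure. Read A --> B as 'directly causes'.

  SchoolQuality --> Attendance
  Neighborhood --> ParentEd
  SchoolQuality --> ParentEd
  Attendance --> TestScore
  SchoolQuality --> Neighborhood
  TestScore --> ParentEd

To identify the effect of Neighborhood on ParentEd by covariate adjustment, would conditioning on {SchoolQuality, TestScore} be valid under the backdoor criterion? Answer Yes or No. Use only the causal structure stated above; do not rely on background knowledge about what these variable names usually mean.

Backdoor paths from Neighborhood to ParentEd (paths whose first edge points into Neighborhood):
  P1: Neighborhood <- SchoolQuality -> Attendance -> TestScore -> ParentEd
  P2: Neighborhood <- SchoolQuality -> ParentEd
Condition 1 (no descendant of Neighborhood in the set): holds — descendants of Neighborhood are {ParentEd}; none are in {SchoolQuality, TestScore}.
Condition 2 (every backdoor path blocked by {SchoolQuality, TestScore}):
  P1: blocked at fork node SchoolQuality ∈ conditioning set.
  P2: blocked at fork node SchoolQuality ∈ conditioning set.
{SchoolQuality, TestScore} satisfies the backdoor criterion.

Yes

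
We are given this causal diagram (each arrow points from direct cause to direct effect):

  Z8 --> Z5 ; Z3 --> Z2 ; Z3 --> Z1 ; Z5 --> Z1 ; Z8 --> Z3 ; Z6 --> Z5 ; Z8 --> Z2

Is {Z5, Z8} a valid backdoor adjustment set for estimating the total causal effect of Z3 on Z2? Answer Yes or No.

Backdoor paths from Z3 to Z2 (paths whose first edge points into Z3):
  P1: Z3 <- Z8 -> Z2
Condition 1 (no descendant of Z3 in the set): holds — descendants of Z3 are {Z1, Z2}; none are in {Z5, Z8}.
Condition 2 (every backdoor path blocked by {Z5, Z8}):
  P1: blocked at fork node Z8 ∈ conditioning set.
{Z5, Z8} satisfies the backdoor criterion.

Yes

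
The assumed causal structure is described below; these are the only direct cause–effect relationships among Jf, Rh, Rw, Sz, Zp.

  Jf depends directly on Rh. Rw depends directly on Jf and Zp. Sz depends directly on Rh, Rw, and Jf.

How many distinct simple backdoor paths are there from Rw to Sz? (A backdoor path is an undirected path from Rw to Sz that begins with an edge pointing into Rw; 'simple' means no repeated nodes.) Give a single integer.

2

A backdoor path from Rw to Sz is any simple undirected path whose first edge points into Rw (i.e. leaves Rw via a parent).
Parents of Rw: {Jf, Zp}.
Enumerating:
  P1: Rw <- Jf <- Rh -> Sz
  P2: Rw <- Jf -> Sz
That exhausts the simple backdoor paths. Count: 2.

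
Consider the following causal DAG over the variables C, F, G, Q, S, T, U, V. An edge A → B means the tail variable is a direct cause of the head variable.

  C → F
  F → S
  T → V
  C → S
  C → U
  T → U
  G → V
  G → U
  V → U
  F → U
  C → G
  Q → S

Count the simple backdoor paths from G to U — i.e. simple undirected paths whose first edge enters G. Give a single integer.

3

A backdoor path from G to U is any simple undirected path whose first edge points into G (i.e. leaves G via a parent).
Parents of G: {C}.
Enumerating:
  P1: G <- C -> F -> U
  P2: G <- C -> U
  P3: G <- C -> S <- F -> U
That exhausts the simple backdoor paths. Count: 3.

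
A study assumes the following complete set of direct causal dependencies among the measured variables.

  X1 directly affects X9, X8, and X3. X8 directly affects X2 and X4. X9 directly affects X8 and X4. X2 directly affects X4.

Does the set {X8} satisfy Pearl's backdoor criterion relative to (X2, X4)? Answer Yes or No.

Yes

Backdoor paths from X2 to X4 (paths whose first edge points into X2):
  P1: X2 <- X8 <- X1 -> X9 -> X4
  P2: X2 <- X8 <- X9 -> X4
  P3: X2 <- X8 -> X4
Condition 1 (no descendant of X2 in the set): holds — descendants of X2 are {X4}; none are in {X8}.
Condition 2 (every backdoor path blocked by {X8}):
  P1: blocked at chain node X8 ∈ conditioning set.
  P2: blocked at chain node X8 ∈ conditioning set.
  P3: blocked at fork node X8 ∈ conditioning set.
{X8} satisfies the backdoor criterion.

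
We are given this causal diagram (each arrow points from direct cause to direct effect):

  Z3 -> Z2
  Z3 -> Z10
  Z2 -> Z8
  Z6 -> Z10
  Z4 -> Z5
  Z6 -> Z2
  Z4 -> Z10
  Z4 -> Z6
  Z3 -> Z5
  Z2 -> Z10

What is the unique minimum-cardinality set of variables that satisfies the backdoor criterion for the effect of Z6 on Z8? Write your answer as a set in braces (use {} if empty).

Variables eligible for adjustment (non-descendants of Z6, excluding Z6 and Z8): {Z3, Z4, Z5}.
Backdoor paths from Z6 to Z8:
  P1: Z6 <- Z4 -> Z10 <- Z3 -> Z2 -> Z8
  P2: Z6 <- Z4 -> Z10 <- Z2 -> Z8
  P3: Z6 <- Z4 -> Z5 <- Z3 -> Z2 -> Z8
  P4: Z6 <- Z4 -> Z5 <- Z3 -> Z10 <- Z2 -> Z8
Each backdoor path contains an unconditioned collider, so every path is already blocked with the empty conditioning set:
  P1: blocked at collider Z10 (neither it nor any descendant is in the conditioning set).
  P2: blocked at collider Z10 (neither it nor any descendant is in the conditioning set).
  P3: blocked at collider Z5 (neither it nor any descendant is in the conditioning set).
  P4: blocked at collider Z5 (neither it nor any descendant is in the conditioning set).
The empty set is therefore the unique smallest valid set.

{}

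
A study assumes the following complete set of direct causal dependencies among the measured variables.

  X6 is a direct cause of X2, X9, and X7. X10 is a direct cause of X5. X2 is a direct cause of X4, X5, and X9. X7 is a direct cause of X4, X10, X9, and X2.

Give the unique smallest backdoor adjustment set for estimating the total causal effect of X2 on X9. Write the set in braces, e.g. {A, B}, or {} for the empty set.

{X6, X7}

Variables eligible for adjustment (non-descendants of X2, excluding X2 and X9): {X10, X6, X7}.
Backdoor paths from X2 to X9:
  P1: X2 <- X6 -> X7 -> X9
  P2: X2 <- X6 -> X9
  P3: X2 <- X7 <- X6 -> X9
  P4: X2 <- X7 -> X9
The empty set is not sufficient: P1 (X2 <- X6 -> X7 -> X9) has no collider blocking it and no conditioned non-collider, so it is open.
Try {X6, X7}:
  P1: blocked at fork node X6 ∈ conditioning set.
  P2: blocked at fork node X6 ∈ conditioning set.
  P3: blocked at chain node X7 ∈ conditioning set.
  P4: blocked at fork node X7 ∈ conditioning set.
{X6, X7} contains no descendant of X2 and blocks every backdoor path.
Every element of {X6, X7} is needed (dropping X6 leaves P2 open; dropping X7 leaves P4 open), so no proper subset is valid.
Among all size-2 subsets of the eligible variables, only {X6, X7} blocks every backdoor path, so it is the unique smallest valid adjustment set.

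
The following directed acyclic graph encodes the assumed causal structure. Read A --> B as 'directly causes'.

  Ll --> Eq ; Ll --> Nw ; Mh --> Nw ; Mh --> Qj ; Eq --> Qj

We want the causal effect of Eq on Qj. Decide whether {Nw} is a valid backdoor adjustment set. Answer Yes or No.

No

Backdoor paths from Eq to Qj (paths whose first edge points into Eq):
  P1: Eq <- Ll -> Nw <- Mh -> Qj
Condition 1 (no descendant of Eq in the set): holds — descendants of Eq are {Qj}; none are in {Nw}.
Condition 2 (every backdoor path blocked by {Nw}):
  P1: open — collider(s) Nw are conditioned on (or have a conditioned descendant) and no non-collider on the path is in the set.
{Nw} does not satisfy the backdoor criterion.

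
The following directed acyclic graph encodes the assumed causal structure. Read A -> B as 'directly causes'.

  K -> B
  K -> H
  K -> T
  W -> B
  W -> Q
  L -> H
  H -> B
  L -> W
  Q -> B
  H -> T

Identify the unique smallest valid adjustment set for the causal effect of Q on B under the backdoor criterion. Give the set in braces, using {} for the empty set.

Variables eligible for adjustment (non-descendants of Q, excluding Q and B): {H, K, L, T, W}.
Backdoor paths from Q to B:
  P1: Q <- W <- L -> H <- K -> B
  P2: Q <- W <- L -> H -> T <- K -> B
  P3: Q <- W <- L -> H -> B
  P4: Q <- W -> B
The empty set is not sufficient: P3 (Q <- W <- L -> H -> B) has no collider blocking it and no conditioned non-collider, so it is open.
Try {W}:
  P1: blocked at chain node W ∈ conditioning set.
  P2: blocked at chain node W ∈ conditioning set.
  P3: blocked at chain node W ∈ conditioning set.
  P4: blocked at fork node W ∈ conditioning set.
{W} contains no descendant of Q and blocks every backdoor path.
No other singleton works — e.g. {L} leaves P4 open — so {W} is the unique smallest valid adjustment set.

{W}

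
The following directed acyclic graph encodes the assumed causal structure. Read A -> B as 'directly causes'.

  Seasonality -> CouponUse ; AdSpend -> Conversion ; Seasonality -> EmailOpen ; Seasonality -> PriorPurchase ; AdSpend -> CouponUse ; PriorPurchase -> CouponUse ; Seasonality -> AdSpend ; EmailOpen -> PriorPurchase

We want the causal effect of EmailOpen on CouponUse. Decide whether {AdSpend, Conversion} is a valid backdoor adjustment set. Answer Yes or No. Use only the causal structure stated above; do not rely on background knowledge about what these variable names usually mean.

Backdoor paths from EmailOpen to CouponUse (paths whose first edge points into EmailOpen):
  P1: EmailOpen <- Seasonality -> AdSpend -> CouponUse
  P2: EmailOpen <- Seasonality -> PriorPurchase -> CouponUse
  P3: EmailOpen <- Seasonality -> CouponUse
Condition 1 (no descendant of EmailOpen in the set): holds — descendants of EmailOpen are {CouponUse, PriorPurchase}; none are in {AdSpend, Conversion}.
Condition 2 (every backdoor path blocked by {AdSpend, Conversion}):
  P1: blocked at chain node AdSpend ∈ conditioning set.
  P2: open — no interior node is in the conditioning set.
  P3: open — no interior node is in the conditioning set.
{AdSpend, Conversion} does not satisfy the backdoor criterion.

No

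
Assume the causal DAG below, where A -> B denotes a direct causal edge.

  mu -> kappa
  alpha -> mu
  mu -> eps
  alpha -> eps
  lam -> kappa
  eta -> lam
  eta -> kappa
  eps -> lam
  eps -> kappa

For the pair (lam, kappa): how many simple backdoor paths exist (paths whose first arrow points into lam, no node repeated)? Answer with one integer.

A backdoor path from lam to kappa is any simple undirected path whose first edge points into lam (i.e. leaves lam via a parent).
Parents of lam: {eps, eta}.
Enumerating:
  P1: lam <- eta -> kappa
  P2: lam <- eps <- alpha -> mu -> kappa
  P3: lam <- eps <- mu -> kappa
  P4: lam <- eps -> kappa
That exhausts the simple backdoor paths. Count: 4.

4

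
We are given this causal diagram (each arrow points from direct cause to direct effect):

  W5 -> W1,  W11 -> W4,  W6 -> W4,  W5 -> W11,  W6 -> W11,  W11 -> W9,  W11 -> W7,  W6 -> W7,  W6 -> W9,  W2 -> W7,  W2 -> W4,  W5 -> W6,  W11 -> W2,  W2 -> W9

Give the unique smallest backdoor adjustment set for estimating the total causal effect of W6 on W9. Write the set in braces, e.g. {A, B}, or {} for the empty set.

Variables eligible for adjustment (non-descendants of W6, excluding W6 and W9): {W1, W5}.
Backdoor paths from W6 to W9:
  P1: W6 <- W5 -> W11 -> W2 -> W9
  P2: W6 <- W5 -> W11 -> W7 <- W2 -> W9
  P3: W6 <- W5 -> W11 -> W9
  P4: W6 <- W5 -> W11 -> W4 <- W2 -> W9
The empty set is not sufficient: P1 (W6 <- W5 -> W11 -> W2 -> W9) has no collider blocking it and no conditioned non-collider, so it is open.
Try {W5}:
  P1: blocked at fork node W5 ∈ conditioning set.
  P2: blocked at fork node W5 ∈ conditioning set.
  P3: blocked at fork node W5 ∈ conditioning set.
  P4: blocked at fork node W5 ∈ conditioning set.
{W5} contains no descendant of W6 and blocks every backdoor path.
No other singleton works — e.g. {W1} leaves P1 open — so {W5} is the unique smallest valid adjustment set.

{W5}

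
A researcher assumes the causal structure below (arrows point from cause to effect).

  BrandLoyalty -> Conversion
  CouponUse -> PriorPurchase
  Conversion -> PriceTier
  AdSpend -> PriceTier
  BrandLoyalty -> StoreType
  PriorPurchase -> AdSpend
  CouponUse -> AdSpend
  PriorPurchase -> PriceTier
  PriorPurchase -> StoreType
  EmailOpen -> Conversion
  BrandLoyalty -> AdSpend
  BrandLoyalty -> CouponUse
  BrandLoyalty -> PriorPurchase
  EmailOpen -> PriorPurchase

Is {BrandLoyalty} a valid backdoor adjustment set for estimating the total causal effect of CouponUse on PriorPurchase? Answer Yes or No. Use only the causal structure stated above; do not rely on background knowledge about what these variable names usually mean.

Yes

Backdoor paths from CouponUse to PriorPurchase (paths whose first edge points into CouponUse):
  P1: CouponUse <- BrandLoyalty -> Conversion <- EmailOpen -> PriorPurchase
  P2: CouponUse <- BrandLoyalty -> Conversion -> PriceTier <- PriorPurchase
  P3: CouponUse <- BrandLoyalty -> Conversion -> PriceTier <- AdSpend <- PriorPurchase
  P4: CouponUse <- BrandLoyalty -> PriorPurchase
  P5: CouponUse <- BrandLoyalty -> AdSpend <- PriorPurchase
  P6: CouponUse <- BrandLoyalty -> AdSpend -> PriceTier <- Conversion <- EmailOpen -> PriorPurchase
  P7: CouponUse <- BrandLoyalty -> AdSpend -> PriceTier <- PriorPurchase
  P8: CouponUse <- BrandLoyalty -> StoreType <- PriorPurchase
Condition 1 (no descendant of CouponUse in the set): holds — descendants of CouponUse are {AdSpend, PriceTier, PriorPurchase, StoreType}; none are in {BrandLoyalty}.
Condition 2 (every backdoor path blocked by {BrandLoyalty}):
  P1: blocked at fork node BrandLoyalty ∈ conditioning set.
  P2: blocked at fork node BrandLoyalty ∈ conditioning set.
  P3: blocked at fork node BrandLoyalty ∈ conditioning set.
  P4: blocked at fork node BrandLoyalty ∈ conditioning set.
  P5: blocked at fork node BrandLoyalty ∈ conditioning set.
  P6: blocked at fork node BrandLoyalty ∈ conditioning set.
  P7: blocked at fork node BrandLoyalty ∈ conditioning set.
  P8: blocked at fork node BrandLoyalty ∈ conditioning set.
{BrandLoyalty} satisfies the backdoor criterion.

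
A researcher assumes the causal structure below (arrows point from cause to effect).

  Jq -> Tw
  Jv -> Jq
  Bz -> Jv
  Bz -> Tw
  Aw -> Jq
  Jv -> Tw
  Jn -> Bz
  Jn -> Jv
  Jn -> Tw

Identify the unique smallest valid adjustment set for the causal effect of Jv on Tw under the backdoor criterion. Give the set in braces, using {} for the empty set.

Variables eligible for adjustment (non-descendants of Jv, excluding Jv and Tw): {Aw, Bz, Jn}.
Backdoor paths from Jv to Tw:
  P1: Jv <- Jn -> Bz -> Tw
  P2: Jv <- Jn -> Tw
  P3: Jv <- Bz <- Jn -> Tw
  P4: Jv <- Bz -> Tw
The empty set is not sufficient: P1 (Jv <- Jn -> Bz -> Tw) has no collider blocking it and no conditioned non-collider, so it is open.
Try {Bz, Jn}:
  P1: blocked at fork node Jn ∈ conditioning set.
  P2: blocked at fork node Jn ∈ conditioning set.
  P3: blocked at chain node Bz ∈ conditioning set.
  P4: blocked at fork node Bz ∈ conditioning set.
{Bz, Jn} contains no descendant of Jv and blocks every backdoor path.
Every element of {Bz, Jn} is needed (dropping Bz leaves P4 open; dropping Jn leaves P2 open), so no proper subset is valid.
Among all size-2 subsets of the eligible variables, only {Bz, Jn} blocks every backdoor path, so it is the unique smallest valid adjustment set.

{Bz, Jn}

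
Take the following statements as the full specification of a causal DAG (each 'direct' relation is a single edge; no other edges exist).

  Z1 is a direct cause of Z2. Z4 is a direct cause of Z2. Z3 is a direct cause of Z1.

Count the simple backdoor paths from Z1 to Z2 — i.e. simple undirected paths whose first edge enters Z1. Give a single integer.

A backdoor path from Z1 to Z2 is any simple undirected path whose first edge points into Z1 (i.e. leaves Z1 via a parent).
Parents of Z1: {Z3}.
No simple path from any parent of Z1 reaches Z2 without revisiting Z1, so there are no backdoor paths.

0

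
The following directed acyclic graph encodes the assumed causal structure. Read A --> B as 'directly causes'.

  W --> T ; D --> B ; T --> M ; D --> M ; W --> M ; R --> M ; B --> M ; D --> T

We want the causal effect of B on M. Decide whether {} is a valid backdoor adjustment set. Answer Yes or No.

Backdoor paths from B to M (paths whose first edge points into B):
  P1: B <- D -> T <- W -> M
  P2: B <- D -> T -> M
  P3: B <- D -> M
Condition 1 (no descendant of B in the set): holds — descendants of B are {M}; none are in {}.
Condition 2 (every backdoor path blocked by {}):
  P1: blocked at collider T (neither it nor any descendant is in the conditioning set).
  P2: open — no interior node is in the conditioning set.
  P3: open — no interior node is in the conditioning set.
{} does not satisfy the backdoor criterion.

No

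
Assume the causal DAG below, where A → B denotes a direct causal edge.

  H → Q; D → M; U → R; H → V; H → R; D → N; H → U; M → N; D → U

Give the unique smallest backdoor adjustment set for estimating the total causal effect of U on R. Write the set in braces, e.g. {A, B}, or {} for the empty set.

Variables eligible for adjustment (non-descendants of U, excluding U and R): {D, H, M, N, Q, V}.
Backdoor paths from U to R:
  P1: U <- H -> R
The empty set is not sufficient: P1 (U <- H -> R) has no collider blocking it and no conditioned non-collider, so it is open.
Try {H}:
  P1: blocked at fork node H ∈ conditioning set.
{H} contains no descendant of U and blocks every backdoor path.
No other singleton works — e.g. {D} leaves P1 open — so {H} is the unique smallest valid adjustment set.

{H}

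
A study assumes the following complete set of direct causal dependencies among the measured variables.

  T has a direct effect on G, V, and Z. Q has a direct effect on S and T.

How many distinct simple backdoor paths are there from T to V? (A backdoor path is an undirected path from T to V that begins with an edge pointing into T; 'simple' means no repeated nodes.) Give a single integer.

A backdoor path from T to V is any simple undirected path whose first edge points into T (i.e. leaves T via a parent).
Parents of T: {Q}.
No simple path from any parent of T reaches V without revisiting T, so there are no backdoor paths.

0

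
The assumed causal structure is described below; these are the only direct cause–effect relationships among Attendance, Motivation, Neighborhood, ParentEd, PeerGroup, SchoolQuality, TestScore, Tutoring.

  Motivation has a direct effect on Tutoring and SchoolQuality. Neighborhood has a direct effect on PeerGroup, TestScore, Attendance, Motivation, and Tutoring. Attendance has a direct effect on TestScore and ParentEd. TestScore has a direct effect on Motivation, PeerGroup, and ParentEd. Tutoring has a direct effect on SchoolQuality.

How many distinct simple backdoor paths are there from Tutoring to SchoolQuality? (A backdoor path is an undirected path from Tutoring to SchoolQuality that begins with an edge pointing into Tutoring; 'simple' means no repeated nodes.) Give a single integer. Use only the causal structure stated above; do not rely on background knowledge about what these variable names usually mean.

A backdoor path from Tutoring to SchoolQuality is any simple undirected path whose first edge points into Tutoring (i.e. leaves Tutoring via a parent).
Parents of Tutoring: {Motivation, Neighborhood}.
Enumerating:
  P1: Tutoring <- Neighborhood -> Attendance -> TestScore -> Motivation -> SchoolQuality
  P2: Tutoring <- Neighborhood -> Attendance -> ParentEd <- TestScore -> Motivation -> SchoolQuality
  P3: Tutoring <- Neighborhood -> TestScore -> Motivation -> SchoolQuality
  P4: Tutoring <- Neighborhood -> Motivation -> SchoolQuality
  P5: Tutoring <- Neighborhood -> PeerGroup <- TestScore -> Motivation -> SchoolQuality
  P6: Tutoring <- Motivation -> SchoolQuality
That exhausts the simple backdoor paths. Count: 6.

6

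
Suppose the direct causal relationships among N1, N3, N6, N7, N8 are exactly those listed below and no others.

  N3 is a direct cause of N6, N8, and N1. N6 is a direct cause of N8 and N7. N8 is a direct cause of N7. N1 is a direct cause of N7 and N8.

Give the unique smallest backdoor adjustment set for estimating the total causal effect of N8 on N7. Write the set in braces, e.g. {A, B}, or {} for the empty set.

{N1, N6}

Variables eligible for adjustment (non-descendants of N8, excluding N8 and N7): {N1, N3, N6}.
Backdoor paths from N8 to N7:
  P1: N8 <- N3 -> N6 -> N7
  P2: N8 <- N3 -> N1 -> N7
  P3: N8 <- N6 <- N3 -> N1 -> N7
  P4: N8 <- N6 -> N7
  P5: N8 <- N1 <- N3 -> N6 -> N7
  P6: N8 <- N1 -> N7
The empty set is not sufficient: P1 (N8 <- N3 -> N6 -> N7) has no collider blocking it and no conditioned non-collider, so it is open.
Try {N1, N6}:
  P1: blocked at chain node N6 ∈ conditioning set.
  P2: blocked at chain node N1 ∈ conditioning set.
  P3: blocked at chain node N6 ∈ conditioning set.
  P4: blocked at fork node N6 ∈ conditioning set.
  P5: blocked at chain node N1 ∈ conditioning set.
  P6: blocked at fork node N1 ∈ conditioning set.
{N1, N6} contains no descendant of N8 and blocks every backdoor path.
Every element of {N1, N6} is needed (dropping N1 leaves P2 open; dropping N6 leaves P1 open), so no proper subset is valid.
Among all size-2 subsets of the eligible variables, only {N1, N6} blocks every backdoor path, so it is the unique smallest valid adjustment set.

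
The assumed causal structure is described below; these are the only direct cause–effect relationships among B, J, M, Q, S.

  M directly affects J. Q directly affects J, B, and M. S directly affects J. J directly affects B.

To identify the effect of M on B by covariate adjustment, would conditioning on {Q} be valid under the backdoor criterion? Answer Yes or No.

Backdoor paths from M to B (paths whose first edge points into M):
  P1: M <- Q -> J -> B
  P2: M <- Q -> B
Condition 1 (no descendant of M in the set): holds — descendants of M are {B, J}; none are in {Q}.
Condition 2 (every backdoor path blocked by {Q}):
  P1: blocked at fork node Q ∈ conditioning set.
  P2: blocked at fork node Q ∈ conditioning set.
{Q} satisfies the backdoor criterion.

Yes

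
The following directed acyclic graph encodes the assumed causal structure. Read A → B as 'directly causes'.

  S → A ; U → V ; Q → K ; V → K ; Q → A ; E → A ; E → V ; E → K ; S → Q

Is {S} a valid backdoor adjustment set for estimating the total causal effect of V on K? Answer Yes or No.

Backdoor paths from V to K (paths whose first edge points into V):
  P1: V <- E -> K
  P2: V <- E -> A <- S -> Q -> K
  P3: V <- E -> A <- Q -> K
Condition 1 (no descendant of V in the set): holds — descendants of V are {K}; none are in {S}.
Condition 2 (every backdoor path blocked by {S}):
  P1: open — no interior node is in the conditioning set.
  P2: blocked at collider A (neither it nor any descendant is in the conditioning set).
  P3: blocked at collider A (neither it nor any descendant is in the conditioning set).
{S} does not satisfy the backdoor criterion.

No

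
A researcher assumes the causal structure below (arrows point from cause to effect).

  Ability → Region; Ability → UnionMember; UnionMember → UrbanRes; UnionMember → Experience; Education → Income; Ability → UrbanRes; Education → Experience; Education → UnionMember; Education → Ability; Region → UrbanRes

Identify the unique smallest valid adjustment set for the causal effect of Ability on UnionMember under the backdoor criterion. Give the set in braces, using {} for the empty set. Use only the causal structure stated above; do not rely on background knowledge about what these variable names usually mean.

{Education}

Variables eligible for adjustment (non-descendants of Ability, excluding Ability and UnionMember): {Education, Income}.
Backdoor paths from Ability to UnionMember:
  P1: Ability <- Education -> UnionMember
  P2: Ability <- Education -> Experience <- UnionMember
The empty set is not sufficient: P1 (Ability <- Education -> UnionMember) has no collider blocking it and no conditioned non-collider, so it is open.
Try {Education}:
  P1: blocked at fork node Education ∈ conditioning set.
  P2: blocked at fork node Education ∈ conditioning set.
{Education} contains no descendant of Ability and blocks every backdoor path.
No other singleton works — e.g. {Income} leaves P1 open — so {Education} is the unique smallest valid adjustment set.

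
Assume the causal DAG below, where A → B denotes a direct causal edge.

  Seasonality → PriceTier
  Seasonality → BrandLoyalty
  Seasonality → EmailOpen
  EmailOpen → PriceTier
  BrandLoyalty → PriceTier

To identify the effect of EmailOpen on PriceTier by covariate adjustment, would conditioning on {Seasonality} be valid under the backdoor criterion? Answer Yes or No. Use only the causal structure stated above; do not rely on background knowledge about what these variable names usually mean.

Yes

Backdoor paths from EmailOpen to PriceTier (paths whose first edge points into EmailOpen):
  P1: EmailOpen <- Seasonality -> BrandLoyalty -> PriceTier
  P2: EmailOpen <- Seasonality -> PriceTier
Condition 1 (no descendant of EmailOpen in the set): holds — descendants of EmailOpen are {PriceTier}; none are in {Seasonality}.
Condition 2 (every backdoor path blocked by {Seasonality}):
  P1: blocked at fork node Seasonality ∈ conditioning set.
  P2: blocked at fork node Seasonality ∈ conditioning set.
{Seasonality} satisfies the backdoor criterion.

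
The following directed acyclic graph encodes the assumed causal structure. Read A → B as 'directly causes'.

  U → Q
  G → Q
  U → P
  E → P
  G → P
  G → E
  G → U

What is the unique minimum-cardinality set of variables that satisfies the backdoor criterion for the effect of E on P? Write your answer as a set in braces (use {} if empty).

{G}

Variables eligible for adjustment (non-descendants of E, excluding E and P): {G, Q, U}.
Backdoor paths from E to P:
  P1: E <- G -> U -> P
  P2: E <- G -> P
  P3: E <- G -> Q <- U -> P
The empty set is not sufficient: P1 (E <- G -> U -> P) has no collider blocking it and no conditioned non-collider, so it is open.
Try {G}:
  P1: blocked at fork node G ∈ conditioning set.
  P2: blocked at fork node G ∈ conditioning set.
  P3: blocked at fork node G ∈ conditioning set.
{G} contains no descendant of E and blocks every backdoor path.
No other singleton works — e.g. {U} leaves P2 open — so {G} is the unique smallest valid adjustment set.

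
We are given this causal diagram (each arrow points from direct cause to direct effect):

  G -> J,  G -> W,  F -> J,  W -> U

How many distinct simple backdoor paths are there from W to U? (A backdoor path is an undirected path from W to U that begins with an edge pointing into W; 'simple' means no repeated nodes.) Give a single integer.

0

A backdoor path from W to U is any simple undirected path whose first edge points into W (i.e. leaves W via a parent).
Parents of W: {G}.
No simple path from any parent of W reaches U without revisiting W, so there are no backdoor paths.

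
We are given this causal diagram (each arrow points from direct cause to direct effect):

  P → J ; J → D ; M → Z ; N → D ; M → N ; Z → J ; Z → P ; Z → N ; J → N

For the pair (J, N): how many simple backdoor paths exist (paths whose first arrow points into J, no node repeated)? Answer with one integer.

A backdoor path from J to N is any simple undirected path whose first edge points into J (i.e. leaves J via a parent).
Parents of J: {P, Z}.
Enumerating:
  P1: J <- Z <- M -> N
  P2: J <- Z -> N
  P3: J <- P <- Z <- M -> N
  P4: J <- P <- Z -> N
That exhausts the simple backdoor paths. Count: 4.

4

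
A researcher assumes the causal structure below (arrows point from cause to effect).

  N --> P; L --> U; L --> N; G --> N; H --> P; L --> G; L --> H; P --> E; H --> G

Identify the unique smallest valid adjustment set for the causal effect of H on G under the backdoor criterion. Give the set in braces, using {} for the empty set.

Variables eligible for adjustment (non-descendants of H, excluding H and G): {L, U}.
Backdoor paths from H to G:
  P1: H <- L -> G
  P2: H <- L -> N <- G
The empty set is not sufficient: P1 (H <- L -> G) has no collider blocking it and no conditioned non-collider, so it is open.
Try {L}:
  P1: blocked at fork node L ∈ conditioning set.
  P2: blocked at fork node L ∈ conditioning set.
{L} contains no descendant of H and blocks every backdoor path.
No other singleton works — e.g. {U} leaves P1 open — so {L} is the unique smallest valid adjustment set.

{L}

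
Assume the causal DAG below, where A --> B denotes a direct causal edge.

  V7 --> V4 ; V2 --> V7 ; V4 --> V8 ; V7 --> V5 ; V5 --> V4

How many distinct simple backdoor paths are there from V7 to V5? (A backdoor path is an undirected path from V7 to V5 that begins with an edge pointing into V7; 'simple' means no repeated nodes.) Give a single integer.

A backdoor path from V7 to V5 is any simple undirected path whose first edge points into V7 (i.e. leaves V7 via a parent).
Parents of V7: {V2}.
No simple path from any parent of V7 reaches V5 without revisiting V7, so there are no backdoor paths.

0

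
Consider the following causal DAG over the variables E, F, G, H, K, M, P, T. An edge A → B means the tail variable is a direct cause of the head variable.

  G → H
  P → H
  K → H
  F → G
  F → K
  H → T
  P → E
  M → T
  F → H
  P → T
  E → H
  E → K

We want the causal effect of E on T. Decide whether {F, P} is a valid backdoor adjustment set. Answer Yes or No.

Backdoor paths from E to T (paths whose first edge points into E):
  P1: E <- P -> H -> T
  P2: E <- P -> T
Condition 1 (no descendant of E in the set): holds — descendants of E are {H, K, T}; none are in {F, P}.
Condition 2 (every backdoor path blocked by {F, P}):
  P1: blocked at fork node P ∈ conditioning set.
  P2: blocked at fork node P ∈ conditioning set.
{F, P} satisfies the backdoor criterion.

Yes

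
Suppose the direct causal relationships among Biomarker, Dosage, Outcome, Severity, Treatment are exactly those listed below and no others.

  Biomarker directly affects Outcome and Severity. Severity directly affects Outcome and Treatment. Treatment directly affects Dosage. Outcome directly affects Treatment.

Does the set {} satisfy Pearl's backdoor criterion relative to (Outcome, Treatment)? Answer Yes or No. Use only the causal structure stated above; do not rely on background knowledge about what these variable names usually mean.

Backdoor paths from Outcome to Treatment (paths whose first edge points into Outcome):
  P1: Outcome <- Biomarker -> Severity -> Treatment
  P2: Outcome <- Severity -> Treatment
Condition 1 (no descendant of Outcome in the set): holds — descendants of Outcome are {Dosage, Treatment}; none are in {}.
Condition 2 (every backdoor path blocked by {}):
  P1: open — no interior node is in the conditioning set.
  P2: open — no interior node is in the conditioning set.
{} does not satisfy the backdoor criterion.

No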